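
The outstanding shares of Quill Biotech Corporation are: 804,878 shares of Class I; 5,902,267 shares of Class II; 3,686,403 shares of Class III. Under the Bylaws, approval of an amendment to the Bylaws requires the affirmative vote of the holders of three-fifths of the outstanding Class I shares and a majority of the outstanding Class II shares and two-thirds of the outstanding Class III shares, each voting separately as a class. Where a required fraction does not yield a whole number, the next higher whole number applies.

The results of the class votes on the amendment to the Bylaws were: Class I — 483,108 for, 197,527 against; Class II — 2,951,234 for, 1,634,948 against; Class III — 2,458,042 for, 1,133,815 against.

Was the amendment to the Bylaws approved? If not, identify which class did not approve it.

Class I: 3/5 of 804878 = 482926.80, rounded up to 482927; 482,927 required, 483,108 in favor — approved.
Class II: a majority of 5902267 is 2951134; 2,951,134 required, 2,951,234 in favor — approved.
Class III: 2/3 of 3686403 = 2457602; 2,457,602 required, 2,458,042 in favor — approved.

Approved — every class gave the required vote.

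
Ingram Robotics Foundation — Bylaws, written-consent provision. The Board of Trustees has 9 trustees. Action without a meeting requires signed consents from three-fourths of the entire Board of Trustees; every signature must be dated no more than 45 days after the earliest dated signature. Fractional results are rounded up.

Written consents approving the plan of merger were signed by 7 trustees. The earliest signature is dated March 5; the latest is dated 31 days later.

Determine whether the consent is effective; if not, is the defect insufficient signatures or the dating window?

Effective — both the signature and dating-window requirements are satisfied.

Signatures required: three-fourths of 9 — 3/4 of 9 = 6.75, rounded up to 7, so 7 needed; 7 signed. Sufficient.
Dating window: the latest signature is 31 days after the earliest; the limit is 45 days. Within the window.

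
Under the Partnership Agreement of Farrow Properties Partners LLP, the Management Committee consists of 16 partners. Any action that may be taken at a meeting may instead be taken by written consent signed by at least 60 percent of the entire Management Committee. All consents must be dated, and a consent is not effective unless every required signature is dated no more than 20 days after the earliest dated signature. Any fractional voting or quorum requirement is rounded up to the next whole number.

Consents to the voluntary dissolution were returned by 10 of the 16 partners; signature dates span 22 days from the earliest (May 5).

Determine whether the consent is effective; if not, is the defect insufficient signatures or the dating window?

Not effective — dating-window requirement not satisfied.

Signatures required: at least 60 percent of 16 — 3/5 of 16 = 9.60, rounded up to 10, so 10 needed; 10 signed. Sufficient.
Dating window: the latest signature is 22 days after the earliest; the limit is 20 days. Outside the window.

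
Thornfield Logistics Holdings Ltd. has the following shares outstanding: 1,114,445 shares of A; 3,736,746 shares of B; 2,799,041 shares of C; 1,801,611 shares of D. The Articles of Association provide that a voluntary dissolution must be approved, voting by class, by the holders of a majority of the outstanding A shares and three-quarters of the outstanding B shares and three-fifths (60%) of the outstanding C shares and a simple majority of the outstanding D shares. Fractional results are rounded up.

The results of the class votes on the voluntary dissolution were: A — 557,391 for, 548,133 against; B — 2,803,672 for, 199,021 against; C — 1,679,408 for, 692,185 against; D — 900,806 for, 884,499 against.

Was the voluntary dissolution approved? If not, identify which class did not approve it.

A: a majority of 1114445 is 557223; 557,223 required, 557,391 in favor — approved.
B: 3/4 of 3736746 = 2802559.50, rounded up to 2802560; 2,802,560 required, 2,803,672 in favor — approved.
C: 3/5 of 2799041 = 1679424.60, rounded up to 1679425; 1,679,425 required, 1,679,408 in favor — not approved.
D: a majority of 1801611 is 900806; 900,806 required, 900,806 in favor — approved.

Not approved — the C shares did not give the required vote.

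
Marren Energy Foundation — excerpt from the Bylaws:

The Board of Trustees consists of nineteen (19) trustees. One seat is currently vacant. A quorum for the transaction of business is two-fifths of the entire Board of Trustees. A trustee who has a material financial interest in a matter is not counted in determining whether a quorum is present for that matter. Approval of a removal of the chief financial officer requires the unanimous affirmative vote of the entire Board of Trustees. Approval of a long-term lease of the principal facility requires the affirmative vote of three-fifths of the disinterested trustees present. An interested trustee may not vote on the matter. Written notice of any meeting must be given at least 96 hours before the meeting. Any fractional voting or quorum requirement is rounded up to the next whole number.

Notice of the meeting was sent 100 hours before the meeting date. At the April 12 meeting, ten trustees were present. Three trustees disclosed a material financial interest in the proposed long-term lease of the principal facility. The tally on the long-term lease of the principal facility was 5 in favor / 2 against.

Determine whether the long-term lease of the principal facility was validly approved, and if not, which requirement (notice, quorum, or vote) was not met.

Notice: 100 hours given; 96 required (100 ≥ 96). Satisfied.
Quorum: 10 present, but the 3 interested trustees do not count, leaving 7. Quorum is 8. Not satisfied.
Vote: the long-term lease of the principal facility requires three-fifths of the disinterested trustees present (10 − 3 = 7). 3/5 of 7 = 4.20, rounded up to 5, so 5 affirmative votes are needed; 5 voted in favor. Satisfied. (Moot — without a quorum no business can be validly transacted.)

Invalid — quorum requirement not satisfied.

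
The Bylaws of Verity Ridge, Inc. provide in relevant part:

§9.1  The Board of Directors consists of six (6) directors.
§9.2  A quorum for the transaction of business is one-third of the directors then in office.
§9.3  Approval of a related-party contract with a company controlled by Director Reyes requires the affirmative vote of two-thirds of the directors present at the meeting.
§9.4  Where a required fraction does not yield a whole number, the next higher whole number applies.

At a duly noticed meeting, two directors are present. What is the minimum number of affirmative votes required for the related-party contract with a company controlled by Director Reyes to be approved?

2

The related-party contract with a company controlled by Director Reyes requires two-thirds of the directors present (2).
2/3 of 2 = 1.33, rounded up to 2.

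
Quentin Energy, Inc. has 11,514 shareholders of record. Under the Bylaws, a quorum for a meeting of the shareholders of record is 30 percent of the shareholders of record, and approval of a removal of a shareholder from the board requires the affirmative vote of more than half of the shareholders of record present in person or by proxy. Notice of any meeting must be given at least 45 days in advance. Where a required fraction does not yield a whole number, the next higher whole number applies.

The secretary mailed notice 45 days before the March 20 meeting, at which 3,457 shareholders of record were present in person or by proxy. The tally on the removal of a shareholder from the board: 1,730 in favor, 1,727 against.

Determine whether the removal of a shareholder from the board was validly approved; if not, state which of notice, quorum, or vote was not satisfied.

Valid — all requirements satisfied.

Notice: 45 days given; 45 required. Satisfied.
Quorum: 30% of 11,514 = 3,454.20, rounded up to 3,455; 3,457 present. Satisfied.
Vote: requires a majority of those present (3,457); a majority of 3457 is 1729, so 1,729 needed; 1,730 in favor. Satisfied.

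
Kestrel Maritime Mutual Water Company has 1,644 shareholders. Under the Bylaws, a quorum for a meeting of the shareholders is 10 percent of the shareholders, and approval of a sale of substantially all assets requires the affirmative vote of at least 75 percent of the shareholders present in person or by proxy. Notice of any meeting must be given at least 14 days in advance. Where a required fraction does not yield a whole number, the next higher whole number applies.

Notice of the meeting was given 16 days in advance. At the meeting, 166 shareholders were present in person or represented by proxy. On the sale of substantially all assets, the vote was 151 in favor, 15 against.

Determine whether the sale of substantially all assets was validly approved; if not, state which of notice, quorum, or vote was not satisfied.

Notice: 16 days given; 14 required. Satisfied.
Quorum: 10% of 1,644 = 164.40, rounded up to 165; 166 present. Satisfied.
Vote: requires three-fourths of those present (166); 3/4 of 166 = 124.50, rounded up to 125, so 125 needed; 151 in favor. Satisfied.

Valid — all requirements satisfied.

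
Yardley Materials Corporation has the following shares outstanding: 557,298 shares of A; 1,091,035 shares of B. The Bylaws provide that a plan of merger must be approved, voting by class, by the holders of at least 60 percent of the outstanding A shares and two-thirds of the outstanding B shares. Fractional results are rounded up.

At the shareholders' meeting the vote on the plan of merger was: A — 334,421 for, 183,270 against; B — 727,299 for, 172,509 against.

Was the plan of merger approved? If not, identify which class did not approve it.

Not approved — the B shares did not give the required vote.

A: 3/5 of 557298 = 334378.80, rounded up to 334379; 334,379 required, 334,421 in favor — approved.
B: 2/3 of 1091035 = 727356.67, rounded up to 727357; 727,357 required, 727,299 in favor — not approved.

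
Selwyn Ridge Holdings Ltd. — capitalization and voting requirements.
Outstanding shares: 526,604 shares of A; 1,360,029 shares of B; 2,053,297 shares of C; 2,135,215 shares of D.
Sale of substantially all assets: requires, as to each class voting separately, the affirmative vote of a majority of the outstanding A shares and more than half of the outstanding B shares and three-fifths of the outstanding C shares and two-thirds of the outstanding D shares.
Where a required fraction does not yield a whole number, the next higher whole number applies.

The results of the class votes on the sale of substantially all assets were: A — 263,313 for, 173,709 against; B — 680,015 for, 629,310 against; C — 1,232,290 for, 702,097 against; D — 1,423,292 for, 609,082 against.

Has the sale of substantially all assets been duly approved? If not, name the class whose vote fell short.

A: a majority of 526604 is 263303; 263,303 required, 263,313 in favor — approved.
B: a majority of 1360029 is 680015; 680,015 required, 680,015 in favor — approved.
C: 3/5 of 2053297 = 1231978.20, rounded up to 1231979; 1,231,979 required, 1,232,290 in favor — approved.
D: 2/3 of 2135215 = 1423476.67, rounded up to 1423477; 1,423,477 required, 1,423,292 in favor — not approved.

Not approved — the D shares did not give the required vote.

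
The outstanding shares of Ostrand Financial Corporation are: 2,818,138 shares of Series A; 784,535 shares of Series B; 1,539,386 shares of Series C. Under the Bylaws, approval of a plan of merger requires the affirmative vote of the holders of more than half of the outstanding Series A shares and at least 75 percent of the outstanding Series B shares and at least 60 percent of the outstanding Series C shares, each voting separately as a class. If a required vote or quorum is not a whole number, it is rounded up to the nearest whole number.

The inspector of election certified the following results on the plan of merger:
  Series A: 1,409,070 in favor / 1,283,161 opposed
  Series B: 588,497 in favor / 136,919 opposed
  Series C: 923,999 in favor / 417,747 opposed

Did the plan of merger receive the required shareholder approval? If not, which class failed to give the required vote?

Series A: a majority of 2818138 is 1409070; 1,409,070 required, 1,409,070 in favor — approved.
Series B: 3/4 of 784535 = 588401.25, rounded up to 588402; 588,402 required, 588,497 in favor — approved.
Series C: 3/5 of 1539386 = 923631.60, rounded up to 923632; 923,632 required, 923,999 in favor — approved.

Approved — every class gave the required vote.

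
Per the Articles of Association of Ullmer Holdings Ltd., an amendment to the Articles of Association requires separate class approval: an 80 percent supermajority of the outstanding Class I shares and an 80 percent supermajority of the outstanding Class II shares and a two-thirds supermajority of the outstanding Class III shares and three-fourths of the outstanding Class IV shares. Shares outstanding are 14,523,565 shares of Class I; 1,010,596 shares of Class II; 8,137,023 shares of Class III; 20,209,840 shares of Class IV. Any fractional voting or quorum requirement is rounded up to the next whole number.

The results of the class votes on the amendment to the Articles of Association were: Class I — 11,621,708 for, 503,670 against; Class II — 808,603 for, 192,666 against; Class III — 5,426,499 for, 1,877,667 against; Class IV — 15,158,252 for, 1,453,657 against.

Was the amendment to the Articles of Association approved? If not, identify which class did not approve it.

Class I: 4/5 of 14523565 = 11618852; 11,618,852 required, 11,621,708 in favor — approved.
Class II: 4/5 of 1010596 = 808476.80, rounded up to 808477; 808,477 required, 808,603 in favor — approved.
Class III: 2/3 of 8137023 = 5424682; 5,424,682 required, 5,426,499 in favor — approved.
Class IV: 3/4 of 20209840 = 15157380; 15,157,380 required, 15,158,252 in favor — approved.

Approved — every class gave the required vote.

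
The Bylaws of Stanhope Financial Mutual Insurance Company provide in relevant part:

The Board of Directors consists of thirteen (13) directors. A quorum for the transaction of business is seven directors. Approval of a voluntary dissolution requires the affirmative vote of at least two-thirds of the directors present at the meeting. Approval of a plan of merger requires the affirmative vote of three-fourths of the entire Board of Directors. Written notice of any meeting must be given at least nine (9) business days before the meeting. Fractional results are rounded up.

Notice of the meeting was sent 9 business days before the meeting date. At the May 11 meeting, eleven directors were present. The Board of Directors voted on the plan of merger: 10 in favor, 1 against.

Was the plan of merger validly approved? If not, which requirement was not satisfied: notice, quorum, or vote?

Notice: 9 business days given; 9 required (9 ≥ 9). Satisfied.
Quorum: 11 present; quorum is 7. Satisfied.
Vote: the plan of merger requires three-fourths of the entire Board of Directors (13). 3/4 of 13 = 9.75, rounded up to 10, so 10 affirmative votes are needed; 10 voted in favor. Satisfied.

Valid — all requirements satisfied.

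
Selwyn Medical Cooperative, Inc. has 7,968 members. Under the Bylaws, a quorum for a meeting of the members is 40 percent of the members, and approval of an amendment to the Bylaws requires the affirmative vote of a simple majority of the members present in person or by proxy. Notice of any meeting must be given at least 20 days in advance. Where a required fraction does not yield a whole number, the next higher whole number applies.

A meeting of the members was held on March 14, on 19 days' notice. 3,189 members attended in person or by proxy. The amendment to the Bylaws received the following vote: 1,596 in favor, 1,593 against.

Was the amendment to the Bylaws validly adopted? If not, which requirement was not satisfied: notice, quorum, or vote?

Notice: 19 days given; 20 required. Not satisfied.
Quorum: 40% of 7,968 = 3,187.20, rounded up to 3,188; 3,189 present. Satisfied.
Vote: requires a majority of those present (3,189); a majority of 3189 is 1595, so 1,595 needed; 1,596 in favor. Satisfied.

Invalid — notice requirement not satisfied.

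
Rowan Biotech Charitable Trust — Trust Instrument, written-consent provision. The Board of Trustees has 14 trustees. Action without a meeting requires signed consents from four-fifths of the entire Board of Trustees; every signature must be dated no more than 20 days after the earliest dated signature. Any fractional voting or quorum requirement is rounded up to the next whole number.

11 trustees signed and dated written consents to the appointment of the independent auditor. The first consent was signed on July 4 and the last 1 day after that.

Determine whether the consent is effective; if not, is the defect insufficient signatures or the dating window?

Signatures required: four-fifths of 14 — 4/5 of 14 = 11.20, rounded up to 12, so 12 needed; 11 signed. Insufficient.
Dating window: the latest signature is 1 day after the earliest; the limit is 20 days. Within the window.

Not effective — insufficient signatures.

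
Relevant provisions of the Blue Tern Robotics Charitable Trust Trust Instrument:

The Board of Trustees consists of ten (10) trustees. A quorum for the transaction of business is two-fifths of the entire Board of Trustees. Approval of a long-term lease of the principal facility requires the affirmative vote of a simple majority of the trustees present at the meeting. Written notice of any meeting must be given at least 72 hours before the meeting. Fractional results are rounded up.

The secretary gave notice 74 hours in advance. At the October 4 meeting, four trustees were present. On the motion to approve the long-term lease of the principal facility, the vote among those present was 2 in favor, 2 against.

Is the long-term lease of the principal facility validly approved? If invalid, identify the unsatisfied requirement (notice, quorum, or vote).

Notice: 74 hours given; 72 required (74 ≥ 72). Satisfied.
Quorum: 4 present; quorum is 4. Satisfied.
Vote: the long-term lease of the principal facility requires a majority of the trustees present (4). A majority of 4 is 3, so 3 affirmative votes are needed; 2 voted in favor. Not satisfied.

Invalid — vote requirement not satisfied.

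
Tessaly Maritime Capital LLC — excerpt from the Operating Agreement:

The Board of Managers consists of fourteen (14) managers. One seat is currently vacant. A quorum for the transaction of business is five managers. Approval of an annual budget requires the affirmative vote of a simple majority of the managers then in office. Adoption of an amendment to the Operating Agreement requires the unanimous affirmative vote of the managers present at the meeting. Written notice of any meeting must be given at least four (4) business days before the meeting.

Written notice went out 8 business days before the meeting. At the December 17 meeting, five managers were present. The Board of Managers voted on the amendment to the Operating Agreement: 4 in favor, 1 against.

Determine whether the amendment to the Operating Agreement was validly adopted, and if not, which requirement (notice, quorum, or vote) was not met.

Invalid — vote requirement not satisfied.

Notice: 8 business days given; 4 required (8 ≥ 4). Satisfied.
Quorum: 5 present; quorum is 5. Satisfied.
Vote: the amendment to the Operating Agreement requires the unanimous vote of the managers present (5). Unanimous means all 5, so 5 affirmative votes are needed; 4 voted in favor. Not satisfied.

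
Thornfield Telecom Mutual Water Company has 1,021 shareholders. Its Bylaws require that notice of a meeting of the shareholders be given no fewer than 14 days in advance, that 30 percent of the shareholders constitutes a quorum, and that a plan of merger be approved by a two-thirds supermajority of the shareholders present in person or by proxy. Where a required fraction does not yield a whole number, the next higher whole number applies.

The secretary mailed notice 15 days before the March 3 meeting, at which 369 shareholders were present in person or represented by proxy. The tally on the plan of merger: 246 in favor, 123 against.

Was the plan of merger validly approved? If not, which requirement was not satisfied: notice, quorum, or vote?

Notice: 15 days given; 14 required. Satisfied.
Quorum: 30% of 1,021 = 306.30, rounded up to 307; 369 present. Satisfied.
Vote: requires two-thirds of those present (369); 2/3 of 369 = 246, so 246 needed; 246 in favor. Satisfied.

Valid — all requirements satisfied.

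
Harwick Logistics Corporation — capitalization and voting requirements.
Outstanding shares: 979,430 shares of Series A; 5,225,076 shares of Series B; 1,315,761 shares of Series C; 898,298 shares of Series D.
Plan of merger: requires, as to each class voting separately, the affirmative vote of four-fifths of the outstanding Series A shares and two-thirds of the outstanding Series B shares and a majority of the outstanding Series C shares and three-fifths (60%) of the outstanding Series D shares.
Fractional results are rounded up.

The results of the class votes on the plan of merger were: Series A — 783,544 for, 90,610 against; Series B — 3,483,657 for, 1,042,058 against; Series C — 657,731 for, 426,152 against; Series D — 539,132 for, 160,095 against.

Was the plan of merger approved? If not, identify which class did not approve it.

Not approved — the Series C shares did not give the required vote.

Series A: 4/5 of 979430 = 783544; 783,544 required, 783,544 in favor — approved.
Series B: 2/3 of 5225076 = 3483384; 3,483,384 required, 3,483,657 in favor — approved.
Series C: a majority of 1315761 is 657881; 657,881 required, 657,731 in favor — not approved.
Series D: 3/5 of 898298 = 538978.80, rounded up to 538979; 538,979 required, 539,132 in favor — approved.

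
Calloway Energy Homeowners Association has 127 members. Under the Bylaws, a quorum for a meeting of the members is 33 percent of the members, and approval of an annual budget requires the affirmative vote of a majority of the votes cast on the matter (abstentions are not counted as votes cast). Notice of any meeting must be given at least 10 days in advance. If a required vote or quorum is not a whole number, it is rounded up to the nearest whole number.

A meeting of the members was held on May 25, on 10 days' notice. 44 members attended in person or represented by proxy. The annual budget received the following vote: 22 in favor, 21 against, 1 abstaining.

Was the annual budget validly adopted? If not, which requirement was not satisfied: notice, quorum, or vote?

Valid — all requirements satisfied.

Notice: 10 days given; 10 required. Satisfied.
Quorum: 33% of 127 = 41.91, rounded up to 42; 44 present. Satisfied.
Vote: requires a majority of the votes cast (44 − 1 abstaining = 43); a majority of 43 is 22, so 22 needed; 22 in favor. Satisfied.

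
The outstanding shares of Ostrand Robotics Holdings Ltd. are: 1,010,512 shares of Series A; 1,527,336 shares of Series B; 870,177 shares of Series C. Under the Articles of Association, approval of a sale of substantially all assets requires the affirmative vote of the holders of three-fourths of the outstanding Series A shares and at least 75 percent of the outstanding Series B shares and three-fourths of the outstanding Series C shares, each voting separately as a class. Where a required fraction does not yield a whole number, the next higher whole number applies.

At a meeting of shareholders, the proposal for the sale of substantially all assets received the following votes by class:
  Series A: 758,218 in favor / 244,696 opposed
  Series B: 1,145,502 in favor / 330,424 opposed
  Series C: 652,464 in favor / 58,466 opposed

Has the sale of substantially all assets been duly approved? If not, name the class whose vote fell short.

Not approved — the Series C shares did not give the required vote.

Series A: 3/4 of 1010512 = 757884; 757,884 required, 758,218 in favor — approved.
Series B: 3/4 of 1527336 = 1145502; 1,145,502 required, 1,145,502 in favor — approved.
Series C: 3/4 of 870177 = 652632.75, rounded up to 652633; 652,633 required, 652,464 in favor — not approved.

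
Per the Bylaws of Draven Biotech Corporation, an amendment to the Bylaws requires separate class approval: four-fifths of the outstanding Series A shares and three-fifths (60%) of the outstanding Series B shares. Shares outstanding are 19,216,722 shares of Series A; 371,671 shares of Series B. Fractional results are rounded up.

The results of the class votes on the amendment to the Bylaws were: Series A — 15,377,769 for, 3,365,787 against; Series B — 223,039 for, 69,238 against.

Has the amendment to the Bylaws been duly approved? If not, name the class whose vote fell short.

Series A: 4/5 of 19216722 = 15373377.60, rounded up to 15373378; 15,373,378 required, 15,377,769 in favor — approved.
Series B: 3/5 of 371671 = 223002.60, rounded up to 223003; 223,003 required, 223,039 in favor — approved.

Approved — every class gave the required vote.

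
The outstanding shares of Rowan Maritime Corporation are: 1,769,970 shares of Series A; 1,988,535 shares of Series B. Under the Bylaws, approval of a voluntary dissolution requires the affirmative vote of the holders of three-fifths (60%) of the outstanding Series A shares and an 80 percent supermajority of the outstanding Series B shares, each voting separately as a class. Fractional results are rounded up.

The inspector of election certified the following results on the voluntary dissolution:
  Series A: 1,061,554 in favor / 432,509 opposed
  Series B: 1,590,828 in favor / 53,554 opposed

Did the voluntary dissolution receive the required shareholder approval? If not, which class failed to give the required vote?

Not approved — the Series A shares did not give the required vote.

Series A: 3/5 of 1769970 = 1061982; 1,061,982 required, 1,061,554 in favor — not approved.
Series B: 4/5 of 1988535 = 1590828; 1,590,828 required, 1,590,828 in favor — approved.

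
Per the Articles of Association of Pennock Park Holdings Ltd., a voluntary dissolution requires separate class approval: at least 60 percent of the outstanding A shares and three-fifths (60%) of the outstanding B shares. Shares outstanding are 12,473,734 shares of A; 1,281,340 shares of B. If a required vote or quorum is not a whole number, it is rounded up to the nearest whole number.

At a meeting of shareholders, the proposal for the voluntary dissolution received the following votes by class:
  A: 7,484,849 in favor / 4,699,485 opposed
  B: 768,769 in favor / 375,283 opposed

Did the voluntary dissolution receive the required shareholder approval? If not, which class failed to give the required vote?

A: 3/5 of 12473734 = 7484240.40, rounded up to 7484241; 7,484,241 required, 7,484,849 in favor — approved.
B: 3/5 of 1281340 = 768804; 768,804 required, 768,769 in favor — not approved.

Not approved — the B shares did not give the required vote.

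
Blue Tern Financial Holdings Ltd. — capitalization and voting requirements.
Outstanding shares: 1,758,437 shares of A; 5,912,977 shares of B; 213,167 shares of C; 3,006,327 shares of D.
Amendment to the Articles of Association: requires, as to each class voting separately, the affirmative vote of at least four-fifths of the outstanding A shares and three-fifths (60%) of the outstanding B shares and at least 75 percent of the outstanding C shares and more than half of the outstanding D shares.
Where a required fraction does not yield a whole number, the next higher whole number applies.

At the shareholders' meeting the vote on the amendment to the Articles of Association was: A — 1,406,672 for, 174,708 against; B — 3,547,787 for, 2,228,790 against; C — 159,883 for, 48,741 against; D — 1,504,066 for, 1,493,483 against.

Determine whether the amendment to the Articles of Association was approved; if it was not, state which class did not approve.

A: 4/5 of 1758437 = 1406749.60, rounded up to 1406750; 1,406,750 required, 1,406,672 in favor — not approved.
B: 3/5 of 5912977 = 3547786.20, rounded up to 3547787; 3,547,787 required, 3,547,787 in favor — approved.
C: 3/4 of 213167 = 159875.25, rounded up to 159876; 159,876 required, 159,883 in favor — approved.
D: a majority of 3006327 is 1503164; 1,503,164 required, 1,504,066 in favor — approved.

Not approved — the A shares did not give the required vote.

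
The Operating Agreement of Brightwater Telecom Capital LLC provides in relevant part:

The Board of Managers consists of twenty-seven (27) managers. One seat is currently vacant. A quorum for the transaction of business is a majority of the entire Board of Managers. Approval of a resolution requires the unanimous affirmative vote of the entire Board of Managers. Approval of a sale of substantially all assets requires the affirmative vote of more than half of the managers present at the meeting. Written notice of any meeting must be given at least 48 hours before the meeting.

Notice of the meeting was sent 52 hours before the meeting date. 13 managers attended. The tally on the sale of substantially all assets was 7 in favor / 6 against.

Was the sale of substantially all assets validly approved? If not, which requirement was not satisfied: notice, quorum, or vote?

Invalid — quorum requirement not satisfied.

Notice: 52 hours given; 48 required (52 ≥ 48). Satisfied.
Quorum: 13 present; quorum is 14. Not satisfied.
Vote: the sale of substantially all assets requires a majority of the managers present (13). A majority of 13 is 7, so 7 affirmative votes are needed; 7 voted in favor. Satisfied. (Moot — without a quorum no business can be validly transacted.)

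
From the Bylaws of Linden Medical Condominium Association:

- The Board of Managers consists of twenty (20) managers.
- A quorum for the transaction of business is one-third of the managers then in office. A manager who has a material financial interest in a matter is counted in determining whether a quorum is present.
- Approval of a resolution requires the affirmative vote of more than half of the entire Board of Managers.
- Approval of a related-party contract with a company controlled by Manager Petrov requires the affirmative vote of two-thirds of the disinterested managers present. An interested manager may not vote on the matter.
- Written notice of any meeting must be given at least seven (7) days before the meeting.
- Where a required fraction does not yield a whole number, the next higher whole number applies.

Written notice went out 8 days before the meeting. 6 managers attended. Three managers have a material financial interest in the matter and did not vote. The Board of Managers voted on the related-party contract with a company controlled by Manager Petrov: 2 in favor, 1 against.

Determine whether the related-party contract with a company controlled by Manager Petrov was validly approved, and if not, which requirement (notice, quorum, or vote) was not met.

Notice: 8 days given; 7 required (8 ≥ 7). Satisfied.
Quorum: 6 present (interested managers count toward quorum); quorum is 7. Not satisfied.
Vote: the related-party contract with a company controlled by Manager Petrov requires two-thirds of the disinterested managers present (6 − 3 = 3). 2/3 of 3 = 2, so 2 affirmative votes are needed; 2 voted in favor. Satisfied. (Moot — without a quorum no business can be validly transacted.)

Invalid — quorum requirement not satisfied.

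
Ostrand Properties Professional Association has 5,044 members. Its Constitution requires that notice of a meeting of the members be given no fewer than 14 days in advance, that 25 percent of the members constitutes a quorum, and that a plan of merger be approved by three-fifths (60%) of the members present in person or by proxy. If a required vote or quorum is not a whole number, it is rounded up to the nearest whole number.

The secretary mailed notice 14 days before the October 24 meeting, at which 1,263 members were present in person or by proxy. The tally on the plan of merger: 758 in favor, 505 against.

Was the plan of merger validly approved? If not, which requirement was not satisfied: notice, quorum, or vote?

Notice: 14 days given; 14 required. Satisfied.
Quorum: 25% of 5,044 = 1,261; 1,263 present. Satisfied.
Vote: requires three-fifths of those present (1,263); 3/5 of 1263 = 757.80, rounded up to 758, so 758 needed; 758 in favor. Satisfied.

Valid — all requirements satisfied.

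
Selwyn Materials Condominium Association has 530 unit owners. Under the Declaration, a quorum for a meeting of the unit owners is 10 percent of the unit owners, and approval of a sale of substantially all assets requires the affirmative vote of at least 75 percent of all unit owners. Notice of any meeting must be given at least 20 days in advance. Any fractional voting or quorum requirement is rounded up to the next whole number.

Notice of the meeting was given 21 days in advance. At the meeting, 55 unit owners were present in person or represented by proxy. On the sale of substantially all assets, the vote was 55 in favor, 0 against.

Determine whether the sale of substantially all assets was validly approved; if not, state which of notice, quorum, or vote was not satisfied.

Notice: 21 days given; 20 required. Satisfied.
Quorum: 10% of 530 = 53; 55 present. Satisfied.
Vote: requires three-fourths of all unit owners (530); 3/4 of 530 = 397.50, rounded up to 398, so 398 needed; 55 in favor. Not satisfied.

Invalid — vote requirement not satisfied.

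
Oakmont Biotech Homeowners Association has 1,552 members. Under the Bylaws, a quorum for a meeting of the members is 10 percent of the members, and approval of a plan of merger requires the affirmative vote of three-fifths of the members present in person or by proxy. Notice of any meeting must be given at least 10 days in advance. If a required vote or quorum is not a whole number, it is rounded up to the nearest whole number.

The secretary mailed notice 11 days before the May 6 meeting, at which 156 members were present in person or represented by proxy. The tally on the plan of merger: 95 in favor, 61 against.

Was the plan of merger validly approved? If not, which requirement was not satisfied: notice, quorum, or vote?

Notice: 11 days given; 10 required. Satisfied.
Quorum: 10% of 1,552 = 155.20, rounded up to 156; 156 present. Satisfied.
Vote: requires three-fifths of those present (156); 3/5 of 156 = 93.60, rounded up to 94, so 94 needed; 95 in favor. Satisfied.

Valid — all requirements satisfied.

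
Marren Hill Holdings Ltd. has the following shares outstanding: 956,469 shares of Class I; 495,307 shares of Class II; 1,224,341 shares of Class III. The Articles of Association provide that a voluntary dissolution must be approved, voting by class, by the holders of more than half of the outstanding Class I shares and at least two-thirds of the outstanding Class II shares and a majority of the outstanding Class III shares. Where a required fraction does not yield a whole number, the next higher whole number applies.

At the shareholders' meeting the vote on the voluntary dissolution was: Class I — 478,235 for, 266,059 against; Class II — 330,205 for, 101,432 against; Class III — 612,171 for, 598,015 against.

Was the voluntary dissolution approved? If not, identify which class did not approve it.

Class I: a majority of 956469 is 478235; 478,235 required, 478,235 in favor — approved.
Class II: 2/3 of 495307 = 330204.67, rounded up to 330205; 330,205 required, 330,205 in favor — approved.
Class III: a majority of 1224341 is 612171; 612,171 required, 612,171 in favor — approved.

Approved — every class gave the required vote.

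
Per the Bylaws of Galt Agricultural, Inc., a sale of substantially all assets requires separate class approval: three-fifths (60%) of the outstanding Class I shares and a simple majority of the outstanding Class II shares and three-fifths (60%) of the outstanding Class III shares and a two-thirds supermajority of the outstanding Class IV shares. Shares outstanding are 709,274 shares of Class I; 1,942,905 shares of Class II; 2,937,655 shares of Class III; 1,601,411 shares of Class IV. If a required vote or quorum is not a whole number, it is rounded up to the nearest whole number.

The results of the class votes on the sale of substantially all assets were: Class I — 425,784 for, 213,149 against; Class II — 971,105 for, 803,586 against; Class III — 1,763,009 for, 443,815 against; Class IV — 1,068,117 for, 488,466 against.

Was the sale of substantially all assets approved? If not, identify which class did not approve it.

Not approved — the Class II shares did not give the required vote.

Class I: 3/5 of 709274 = 425564.40, rounded up to 425565; 425,565 required, 425,784 in favor — approved.
Class II: a majority of 1942905 is 971453; 971,453 required, 971,105 in favor — not approved.
Class III: 3/5 of 2937655 = 1762593; 1,762,593 required, 1,763,009 in favor — approved.
Class IV: 2/3 of 1601411 = 1067607.33, rounded up to 1067608; 1,067,608 required, 1,068,117 in favor — approved.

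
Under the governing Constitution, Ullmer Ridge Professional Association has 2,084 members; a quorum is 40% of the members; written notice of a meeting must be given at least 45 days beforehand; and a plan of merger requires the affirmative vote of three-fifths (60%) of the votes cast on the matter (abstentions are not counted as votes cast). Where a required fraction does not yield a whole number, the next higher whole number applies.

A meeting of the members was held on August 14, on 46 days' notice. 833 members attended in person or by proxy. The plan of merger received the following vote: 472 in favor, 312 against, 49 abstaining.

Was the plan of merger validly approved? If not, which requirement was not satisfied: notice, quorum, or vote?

Invalid — quorum requirement not satisfied.

Notice: 46 days given; 45 required. Satisfied.
Quorum: 40% of 2,084 = 833.60, rounded up to 834; 833 present. Not satisfied.
Vote: requires three-fifths of the votes cast (833 − 49 abstaining = 784); 3/5 of 784 = 470.40, rounded up to 471, so 471 needed; 472 in favor. Satisfied.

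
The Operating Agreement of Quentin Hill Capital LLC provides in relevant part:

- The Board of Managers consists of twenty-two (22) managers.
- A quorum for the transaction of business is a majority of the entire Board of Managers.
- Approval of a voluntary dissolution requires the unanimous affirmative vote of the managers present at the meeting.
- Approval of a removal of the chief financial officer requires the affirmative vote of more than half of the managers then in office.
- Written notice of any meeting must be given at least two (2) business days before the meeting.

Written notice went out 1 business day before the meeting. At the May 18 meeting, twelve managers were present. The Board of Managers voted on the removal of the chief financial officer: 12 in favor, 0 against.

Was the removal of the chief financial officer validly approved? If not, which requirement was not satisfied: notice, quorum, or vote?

Notice: 1 business day given; 2 required (1 < 2). Not satisfied.
Quorum: 12 present; quorum is 12. Satisfied.
Vote: the removal of the chief financial officer requires a majority of the managers then in office (22). A majority of 22 is 12, so 12 affirmative votes are needed; 12 voted in favor. Satisfied.

Invalid — notice requirement not satisfied.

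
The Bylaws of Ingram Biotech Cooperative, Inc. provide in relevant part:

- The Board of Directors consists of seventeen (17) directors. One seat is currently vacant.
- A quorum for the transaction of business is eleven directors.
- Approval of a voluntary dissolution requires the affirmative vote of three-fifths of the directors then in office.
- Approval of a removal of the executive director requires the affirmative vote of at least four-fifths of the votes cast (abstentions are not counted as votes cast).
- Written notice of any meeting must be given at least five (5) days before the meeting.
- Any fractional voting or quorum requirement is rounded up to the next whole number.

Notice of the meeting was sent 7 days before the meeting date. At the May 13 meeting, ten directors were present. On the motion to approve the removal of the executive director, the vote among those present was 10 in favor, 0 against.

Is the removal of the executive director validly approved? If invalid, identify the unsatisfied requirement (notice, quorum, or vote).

Invalid — quorum requirement not satisfied.

Notice: 7 days given; 5 required (7 ≥ 5). Satisfied.
Quorum: 10 present; quorum is 11. Not satisfied.
Vote: the removal of the executive director requires four-fifths of the votes cast (10). 4/5 of 10 = 8, so 8 affirmative votes are needed; 10 voted in favor. Satisfied. (Moot — without a quorum no business can be validly transacted.)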